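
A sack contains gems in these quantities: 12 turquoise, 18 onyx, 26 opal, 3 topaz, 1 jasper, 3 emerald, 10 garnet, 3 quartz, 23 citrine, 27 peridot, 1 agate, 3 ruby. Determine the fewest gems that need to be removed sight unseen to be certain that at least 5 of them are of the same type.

39

By pigeonhole, the 12 types are the holes; the gems drawn are the pigeons.
To avoid 5 of any one type, the worst case takes at most 4 of each type, or every gem of a type that has fewer than 4.
That gives 4 + 4 + 4 + 3 + 1 + 3 + 4 + 3 + 4 + 4 + 1 + 3 = 38 gems with no type reaching 5.
The next gem forces some type to 5, so 38 + 1 = 39.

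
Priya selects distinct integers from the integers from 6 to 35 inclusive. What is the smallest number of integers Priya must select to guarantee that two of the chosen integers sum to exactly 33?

20

Group the elements by complementary pair {x, 33−x}: {6,27}, {7,26}, {8,25}, …, giving 11 two-element pairs and 8 integers whose partner 33−x falls outside [6,35].
By pigeonhole, treating each of those 19 groups as a pigeonhole, one can pick one integer per group — 19 integers — with no two summing to 33.
The 20th integer lands in an occupied pair, forcing a sum of 33.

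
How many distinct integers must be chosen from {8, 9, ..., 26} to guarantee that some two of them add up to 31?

12

Two chosen integers sum to 31 exactly when both halves of some pair {x, 31−x} with 8 ≤ x ≤ 31−x ≤ 23 are chosen — 8 such pairs.
The remaining 3 elements (those with no distinct partner in range) can never complete a 31-sum, so the worst case takes all of them and one from each pair: 3 + 8 = 11.
By pigeonhole, the 12th integer has to be the second member of some pair, so 11 + 1 = 12.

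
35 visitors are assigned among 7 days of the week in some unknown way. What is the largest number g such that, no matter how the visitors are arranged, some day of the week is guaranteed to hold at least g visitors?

5

The 7 days of the week are the holes and the 35 visitors are the pigeons.
If every day of the week held at most 4 visitors, the total would be at most 7 × 4 = 28, which is less than 35.
So some day of the week holds at least ⌈35/7⌉ = 5 visitors.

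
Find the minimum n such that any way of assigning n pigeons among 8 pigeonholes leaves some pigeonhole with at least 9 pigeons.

65

With 64 pigeons one could put exactly 8 in each of the 8 pigeonholes, and no pigeonhole would reach 9.
By pigeonhole, one more pigeon must land in a pigeonhole that already has 8, giving it 9.
So 8 × 8 + 1 = 65 pigeons are required.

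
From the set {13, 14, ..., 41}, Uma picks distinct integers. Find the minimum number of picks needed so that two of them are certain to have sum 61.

Group the elements by complementary pair {x, 61−x}: {20,41}, {21,40}, {22,39}, …, giving 11 two-element pairs and 7 integers whose partner 61−x falls outside [13,41].
By the pigeonhole principle, treating each of those 18 groups as a pigeonhole, one can pick one integer per group — 18 integers — with no two summing to 61.
The 19th integer lands in an occupied pair, forcing a sum of 61.

19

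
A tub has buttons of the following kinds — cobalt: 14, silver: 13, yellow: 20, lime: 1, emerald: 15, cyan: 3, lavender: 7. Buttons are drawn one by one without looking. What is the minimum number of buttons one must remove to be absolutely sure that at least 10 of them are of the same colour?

By the pigeonhole principle, the 7 colours are the holes; the buttons drawn are the pigeons.
To avoid 10 of any one colour, the worst case takes at most 9 of each colour, or every button of a colour that has fewer than 9.
That gives 9 + 9 + 9 + 1 + 9 + 3 + 7 = 47 buttons with no colour reaching 10.
The next button forces some colour to 10, so 47 + 1 = 48.

48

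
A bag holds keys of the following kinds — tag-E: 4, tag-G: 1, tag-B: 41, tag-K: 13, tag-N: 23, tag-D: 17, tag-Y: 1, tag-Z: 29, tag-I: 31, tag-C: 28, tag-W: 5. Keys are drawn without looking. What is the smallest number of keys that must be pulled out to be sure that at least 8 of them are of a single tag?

By the pigeonhole principle, the 11 tags are the holes; the keys drawn are the pigeons.
To avoid 8 of any one tag, the worst case takes at most 7 of each tag, or every key of a tag that has fewer than 7.
That gives 4 + 1 + 7 + 7 + 7 + 7 + 1 + 7 + 7 + 7 + 5 = 60 keys with no tag reaching 8.
The next key forces some tag to 8, so 60 + 1 = 61.

61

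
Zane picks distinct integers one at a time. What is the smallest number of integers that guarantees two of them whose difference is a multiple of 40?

41

Integers whose pairwise differences are multiples of 40 are exactly those sharing a remainder mod 40. The 40 residue classes mod 40 are the pigeonholes.
With 40 integers one could put 1 in each residue class and have no class reach 2.
The 41st integer pushes some class to 2, so 40·1 + 1 = 41.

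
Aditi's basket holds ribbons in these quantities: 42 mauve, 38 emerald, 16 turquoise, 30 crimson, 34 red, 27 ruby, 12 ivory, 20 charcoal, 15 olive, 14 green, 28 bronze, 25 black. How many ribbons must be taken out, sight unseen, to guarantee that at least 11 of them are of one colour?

121

By the pigeonhole principle, put each drawn ribbon into a box by colour. The largest draw with every box below 11 takes min(count, 10) from each colour.
Σ min(cᵢ, 10) = 10 + 10 + 10 + 10 + 10 + 10 + 10 + 10 + 10 + 10 + 10 + 10 = 120.
Draw number 120 + 1 = 121 must push one box to 11.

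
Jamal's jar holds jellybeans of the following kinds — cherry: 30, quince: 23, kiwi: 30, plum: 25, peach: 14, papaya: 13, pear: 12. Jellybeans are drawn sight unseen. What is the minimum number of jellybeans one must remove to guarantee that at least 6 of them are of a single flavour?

36

An adversary could hand out at most 5 jellybeans per flavour: 5 + 5 + 5 + 5 + 5 + 5 + 5 = 35 jellybeans and still no flavour has 6.
One more jellybean lands in a flavour already at 5, so 36 draws are enough and 35 are not.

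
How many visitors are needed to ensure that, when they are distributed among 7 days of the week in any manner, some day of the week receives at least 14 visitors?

92

With 91 visitors one could put exactly 13 in each of the 7 days of the week, and no day of the week would reach 14.
By the pigeonhole principle, one more visitor must land in a day of the week that already has 13, giving it 14.
So 7 × 13 + 1 = 92 visitors are required.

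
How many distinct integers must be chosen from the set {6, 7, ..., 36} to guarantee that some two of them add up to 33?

21

Two chosen integers sum to 33 exactly when both halves of some pair {x, 33−x} with 6 ≤ x ≤ 33−x ≤ 27 are chosen — 11 such pairs.
The remaining 9 elements (those with no distinct partner in range) can never complete a 33-sum, so the worst case takes all of them and one from each pair: 9 + 11 = 20.
The 21st integer has to be the second member of some pair, so 20 + 1 = 21.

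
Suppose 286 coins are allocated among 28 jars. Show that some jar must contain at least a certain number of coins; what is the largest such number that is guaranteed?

Pigeonhole: the 28 jars are the holes and the 286 coins are the pigeons.
If every jar held at most 10 coins, the total would be at most 28 × 10 = 280, which is less than 286.
So some jar holds at least ⌈286/28⌉ = 11 coins.

11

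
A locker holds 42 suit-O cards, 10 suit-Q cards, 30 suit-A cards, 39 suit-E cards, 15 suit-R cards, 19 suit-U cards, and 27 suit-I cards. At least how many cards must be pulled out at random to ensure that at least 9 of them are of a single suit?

57

An adversary could hand out at most 8 cards per suit: 8 + 8 + 8 + 8 + 8 + 8 + 8 = 56 cards and still no suit has 9.
One more card lands in a suit already at 8, so 57 draws are enough and 56 are not.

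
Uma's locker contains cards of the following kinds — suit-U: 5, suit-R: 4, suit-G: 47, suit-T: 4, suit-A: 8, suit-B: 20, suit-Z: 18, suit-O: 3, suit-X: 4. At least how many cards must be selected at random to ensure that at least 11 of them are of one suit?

59

The 9 suits are the holes; the cards drawn are the pigeons.
To avoid 11 of any one suit, the worst case takes at most 10 of each suit, or every card of a suit that has fewer than 10.
That gives 5 + 4 + 10 + 4 + 8 + 10 + 10 + 3 + 4 = 58 cards with no suit reaching 11.
The next card forces some suit to 11, so 58 + 1 = 59.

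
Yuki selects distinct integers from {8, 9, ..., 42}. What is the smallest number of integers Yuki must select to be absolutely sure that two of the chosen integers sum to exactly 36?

Group the elements by complementary pair {x, 36−x}: {8,28}, {9,27}, {10,26}, …, giving 10 two-element pairs, the single value 18 (it cannot pair with itself since the integers are distinct), and 14 integers whose partner 36−x falls outside [8,42].
Treating each of those 25 groups as a pigeonhole, one can pick one integer per group — 25 integers — with no two summing to 36.
The 26th integer lands in an occupied pair, forcing a sum of 36.

26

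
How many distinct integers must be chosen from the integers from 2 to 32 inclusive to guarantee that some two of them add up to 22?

23

Group the elements by complementary pair {x, 22−x}: {2,20}, {3,19}, {4,18}, …, giving 9 two-element pairs, the single value 11 (it cannot pair with itself since the integers are distinct), and 12 integers whose partner 22−x falls outside [2,32].
Pigeonhole: treating each of those 22 groups as a pigeonhole, one can pick one integer per group — 22 integers — with no two summing to 22.
The 23rd integer lands in an occupied pair, forcing a sum of 22.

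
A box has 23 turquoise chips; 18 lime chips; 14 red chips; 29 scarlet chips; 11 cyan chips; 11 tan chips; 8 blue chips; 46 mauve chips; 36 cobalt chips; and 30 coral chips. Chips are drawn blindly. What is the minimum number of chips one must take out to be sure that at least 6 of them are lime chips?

In the worst case for collecting lime chips, every non-lime chip comes out first.
There are 23 + 14 + 29 + 11 + 11 + 8 + 46 + 36 + 30 = 208 non-lime chips altogether.
After those, each further chip must be lime, so 208 + 6 = 214 draws guarantee 6 lime chips.

214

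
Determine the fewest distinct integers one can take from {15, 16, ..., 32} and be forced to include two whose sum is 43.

Group the elements by complementary pair {x, 43−x}: {15,28}, {16,27}, {17,26}, …, giving 7 two-element pairs and 4 integers whose partner 43−x falls outside [15,32].
Pigeonhole: treating each of those 11 groups as a pigeonhole, one can pick one integer per group — 11 integers — with no two summing to 43.
The 12th integer lands in an occupied pair, forcing a sum of 43.

12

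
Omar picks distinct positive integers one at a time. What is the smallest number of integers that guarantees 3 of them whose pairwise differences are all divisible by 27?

Integers whose pairwise differences are multiples of 27 are exactly those sharing a remainder mod 27. The 27 residue classes mod 27 are the pigeonholes.
With 54 integers one could put 2 in each residue class and have no class reach 3.
The 55th integer pushes some class to 3, so 27·2 + 1 = 55.

55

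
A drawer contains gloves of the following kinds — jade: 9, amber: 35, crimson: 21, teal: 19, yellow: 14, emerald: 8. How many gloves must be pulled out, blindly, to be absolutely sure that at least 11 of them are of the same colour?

By pigeonhole, the 6 colours are the holes; the gloves drawn are the pigeons.
To avoid 11 of any one colour, the worst case takes at most 10 of each colour, or every glove of a colour that has fewer than 10.
That gives 9 + 10 + 10 + 10 + 10 + 8 = 57 gloves with no colour reaching 11.
The next glove forces some colour to 11, so 57 + 1 = 58.

58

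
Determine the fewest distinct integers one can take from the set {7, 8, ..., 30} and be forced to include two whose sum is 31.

16

Two chosen integers sum to 31 exactly when both halves of some pair {x, 31−x} with 7 ≤ x ≤ 31−x ≤ 24 are chosen — 9 such pairs.
The remaining 6 elements (those with no distinct partner in range) can never complete a 31-sum, so the worst case takes all of them and one from each pair: 6 + 9 = 15.
The 16th integer has to be the second member of some pair, so 15 + 1 = 16.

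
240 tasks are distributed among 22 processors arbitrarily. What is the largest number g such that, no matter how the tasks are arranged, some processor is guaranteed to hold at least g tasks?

By pigeonhole, the 22 processors are the holes and the 240 tasks are the pigeons.
If every processor held at most 10 tasks, the total would be at most 22 × 10 = 220, which is less than 240.
So some processor holds at least ⌈240/22⌉ = 11 tasks.

11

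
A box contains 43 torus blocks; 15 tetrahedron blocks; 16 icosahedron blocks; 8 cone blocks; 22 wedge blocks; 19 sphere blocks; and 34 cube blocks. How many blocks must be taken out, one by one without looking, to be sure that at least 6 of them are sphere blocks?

144

In the worst case for collecting sphere blocks, every non-sphere block comes out first.
There are 43 + 15 + 16 + 8 + 22 + 34 = 138 non-sphere blocks altogether.
After those, each further block must be sphere, so 138 + 6 = 144 draws guarantee 6 sphere blocks.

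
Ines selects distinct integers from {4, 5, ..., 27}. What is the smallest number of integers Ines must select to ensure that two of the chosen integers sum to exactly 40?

Group the elements by complementary pair {x, 40−x}: {13,27}, {14,26}, {15,25}, …, giving 7 two-element pairs, the single value 20 (it cannot pair with itself since the integers are distinct), and 9 integers whose partner 40−x falls outside [4,27].
Treating each of those 17 groups as a pigeonhole, one can pick one integer per group — 17 integers — with no two summing to 40.
The 18th integer lands in an occupied pair, forcing a sum of 40.

18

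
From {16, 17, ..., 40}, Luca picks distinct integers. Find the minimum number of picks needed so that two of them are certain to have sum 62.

17

Group the elements by complementary pair {x, 62−x}: {22,40}, {23,39}, {24,38}, …, giving 9 two-element pairs, the single value 31 (it cannot pair with itself since the integers are distinct), and 6 integers whose partner 62−x falls outside [16,40].
Treating each of those 16 groups as a pigeonhole, one can pick one integer per group — 16 integers — with no two summing to 62.
The 17th integer lands in an occupied pair, forcing a sum of 62.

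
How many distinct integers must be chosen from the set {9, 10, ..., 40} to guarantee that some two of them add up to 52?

19

Group the elements by complementary pair {x, 52−x}: {12,40}, {13,39}, {14,38}, …, giving 14 two-element pairs, the single value 26 (it cannot pair with itself since the integers are distinct), and 3 integers whose partner 52−x falls outside [9,40].
Treating each of those 18 groups as a pigeonhole, one can pick one integer per group — 18 integers — with no two summing to 52.
The 19th integer lands in an occupied pair, forcing a sum of 52.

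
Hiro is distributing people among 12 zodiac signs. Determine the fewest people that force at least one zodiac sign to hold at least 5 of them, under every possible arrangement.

49

With 48 people one could put exactly 4 in each of the 12 zodiac signs, and no zodiac sign would reach 5.
By the pigeonhole principle, one more person must land in a zodiac sign that already has 4, giving it 5.
So 12 × 4 + 1 = 49 people are required.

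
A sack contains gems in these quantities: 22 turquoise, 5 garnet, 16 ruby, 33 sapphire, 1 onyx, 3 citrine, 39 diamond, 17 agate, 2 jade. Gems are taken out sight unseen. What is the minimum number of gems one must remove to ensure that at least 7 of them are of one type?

42

By the pigeonhole principle, put each drawn gem into a box by type. The largest draw with every box below 7 takes min(count, 6) from each type; types with fewer than 6 contribute all they have.
Σ min(cᵢ, 6) = 6 + 5 + 6 + 6 + 1 + 3 + 6 + 6 + 2 = 41.
Draw number 41 + 1 = 42 must push one box to 7.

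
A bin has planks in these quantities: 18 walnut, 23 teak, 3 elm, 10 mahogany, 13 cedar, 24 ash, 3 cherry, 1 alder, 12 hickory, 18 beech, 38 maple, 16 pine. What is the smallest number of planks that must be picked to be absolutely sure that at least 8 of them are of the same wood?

71

By pigeonhole, the 12 woods are the holes; the planks drawn are the pigeons.
To avoid 8 of any one wood, the worst case takes at most 7 of each wood, or every plank of a wood that has fewer than 7.
That gives 7 + 7 + 3 + 7 + 7 + 7 + 3 + 1 + 7 + 7 + 7 + 7 = 70 planks with no wood reaching 8.
The next plank forces some wood to 8, so 70 + 1 = 71.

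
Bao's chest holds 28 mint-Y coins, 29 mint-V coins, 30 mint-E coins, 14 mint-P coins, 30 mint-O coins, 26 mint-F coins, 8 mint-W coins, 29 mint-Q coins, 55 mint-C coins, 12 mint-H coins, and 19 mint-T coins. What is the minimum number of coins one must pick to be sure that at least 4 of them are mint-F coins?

In the worst case for collecting mint-F coins, every non-mint-F coin comes out first.
There are 28 + 29 + 30 + 14 + 30 + 8 + 29 + 55 + 12 + 19 = 254 non-mint-F coins altogether.
After those, each further coin must be mint-F, so 254 + 4 = 258 draws guarantee 4 mint-F coins.

258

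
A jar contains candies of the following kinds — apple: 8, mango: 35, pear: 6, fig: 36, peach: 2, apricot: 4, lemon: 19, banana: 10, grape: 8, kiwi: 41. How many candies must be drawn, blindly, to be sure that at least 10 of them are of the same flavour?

74

The 10 flavours are the holes; the candies drawn are the pigeons.
To avoid 10 of any one flavour, the worst case takes at most 9 of each flavour, or every candy of a flavour that has fewer than 9.
That gives 8 + 9 + 6 + 9 + 2 + 4 + 9 + 9 + 8 + 9 = 73 candies with no flavour reaching 10.
The next candy forces some flavour to 10, so 73 + 1 = 74.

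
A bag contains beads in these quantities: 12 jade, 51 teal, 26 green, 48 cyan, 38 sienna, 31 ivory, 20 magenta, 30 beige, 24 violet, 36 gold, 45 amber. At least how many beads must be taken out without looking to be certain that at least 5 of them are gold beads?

In the worst case for collecting gold beads, every non-gold bead comes out first.
There are 12 + 51 + 26 + 48 + 38 + 31 + 20 + 30 + 24 + 45 = 325 non-gold beads altogether.
After those, each further bead must be gold, so 325 + 5 = 330 draws guarantee 5 gold beads.

330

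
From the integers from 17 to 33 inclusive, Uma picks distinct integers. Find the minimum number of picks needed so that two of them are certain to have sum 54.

Group the elements by complementary pair {x, 54−x}: {21,33}, {22,32}, {23,31}, …, giving 6 two-element pairs, the single value 27 (it cannot pair with itself since the integers are distinct), and 4 integers whose partner 54−x falls outside [17,33].
By pigeonhole, treating each of those 11 groups as a pigeonhole, one can pick one integer per group — 11 integers — with no two summing to 54.
The 12th integer lands in an occupied pair, forcing a sum of 54.

12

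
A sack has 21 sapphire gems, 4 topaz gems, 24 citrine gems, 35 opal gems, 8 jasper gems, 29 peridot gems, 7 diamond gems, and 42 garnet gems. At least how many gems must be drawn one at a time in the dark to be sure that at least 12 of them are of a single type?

By the pigeonhole principle, put each drawn gem into a box by type. The largest draw with every box below 12 takes min(count, 11) from each type; types with fewer than 11 contribute all they have.
Σ min(cᵢ, 11) = 11 + 4 + 11 + 11 + 8 + 11 + 7 + 11 = 74.
Draw number 74 + 1 = 75 must push one box to 12.

75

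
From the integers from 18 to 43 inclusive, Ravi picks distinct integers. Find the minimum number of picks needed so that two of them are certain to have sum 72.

Two chosen integers sum to 72 exactly when both halves of some pair {x, 72−x} with 29 ≤ x ≤ 72−x ≤ 43 are chosen — 7 such pairs.
The remaining 12 elements (those with no distinct partner in range) can never complete a 72-sum, so the worst case takes all of them and one from each pair: 12 + 7 = 19.
By the pigeonhole principle, the 20th integer has to be the second member of some pair, so 19 + 1 = 20.

20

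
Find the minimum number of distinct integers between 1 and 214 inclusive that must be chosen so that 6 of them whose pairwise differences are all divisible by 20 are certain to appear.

101

Integers whose pairwise differences are multiples of 20 are exactly those sharing a remainder mod 20. The 20 residue classes mod 20 are the pigeonholes.
With 100 integers one could put 5 in each residue class and have no class reach 6.
The 101st integer pushes some class to 6, so 20·5 + 1 = 101.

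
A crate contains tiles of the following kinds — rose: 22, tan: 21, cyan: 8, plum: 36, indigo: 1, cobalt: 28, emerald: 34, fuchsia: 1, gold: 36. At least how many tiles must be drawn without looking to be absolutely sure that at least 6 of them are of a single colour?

38

By the pigeonhole principle, the 9 colours are the holes; the tiles drawn are the pigeons.
To avoid 6 of any one colour, the worst case takes at most 5 of each colour, or every tile of a colour that has fewer than 5.
That gives 5 + 5 + 5 + 5 + 1 + 5 + 5 + 1 + 5 = 37 tiles with no colour reaching 6.
The next tile forces some colour to 6, so 37 + 1 = 38.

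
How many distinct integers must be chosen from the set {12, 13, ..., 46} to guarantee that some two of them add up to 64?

Group the elements by complementary pair {x, 64−x}: {18,46}, {19,45}, {20,44}, …, giving 14 two-element pairs; the single value 32 (it cannot pair with itself since the integers are distinct); and 6 integers whose partner 64−x falls outside [12,46].
Treating each of those 21 groups as a pigeonhole, one can pick one integer per group — 21 integers — with no two summing to 64.
The 22nd integer lands in an occupied pair, forcing a sum of 64.

22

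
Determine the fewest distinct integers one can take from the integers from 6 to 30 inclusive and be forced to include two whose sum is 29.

Group the elements by complementary pair {x, 29−x}: {6,23}, {7,22}, {8,21}, …, giving 9 two-element pairs and 7 integers whose partner 29−x falls outside [6,30].
Pigeonhole: treating each of those 16 groups as a pigeonhole, one can pick one integer per group — 16 integers — with no two summing to 29.
The 17th integer lands in an occupied pair, forcing a sum of 29.

17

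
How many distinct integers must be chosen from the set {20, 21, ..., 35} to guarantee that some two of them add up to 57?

Two chosen integers sum to 57 exactly when both halves of some pair {x, 57−x} with 22 ≤ x ≤ 57−x ≤ 35 are chosen — 7 such pairs.
The remaining 2 elements (those with no distinct partner in range) can never complete a 57-sum, so the worst case takes all of them and one from each pair: 2 + 7 = 9.
By pigeonhole, the 10th integer has to be the second member of some pair, so 9 + 1 = 10.

10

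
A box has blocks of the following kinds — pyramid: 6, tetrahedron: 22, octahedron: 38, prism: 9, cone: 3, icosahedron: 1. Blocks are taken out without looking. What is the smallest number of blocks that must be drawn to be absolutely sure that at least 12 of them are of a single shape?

42

By the pigeonhole principle, the 6 shapes are the holes; the blocks drawn are the pigeons.
To avoid 12 of any one shape, the worst case takes at most 11 of each shape, or every block of a shape that has fewer than 11.
That gives 6 + 11 + 11 + 9 + 3 + 1 = 41 blocks with no shape reaching 12.
The next block forces some shape to 12, so 41 + 1 = 42.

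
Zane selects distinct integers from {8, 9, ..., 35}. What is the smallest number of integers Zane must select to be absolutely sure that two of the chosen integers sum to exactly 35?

19

A set avoiding the sum 35 can contain at most one of each pair {x, 35−x}, plus the 8 elements whose complement lies outside the range.
The integers 18, …, 35 (18 of them) are such a set: any two sum to at least 18+19 = 37 > 35.
By pigeonhole, any 19th integer completes one of the 10 pairs, so 19 choices force a sum of 35.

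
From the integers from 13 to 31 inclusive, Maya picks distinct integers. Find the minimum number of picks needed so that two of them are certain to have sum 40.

13

Two chosen integers sum to 40 exactly when both halves of some pair {x, 40−x} with 13 ≤ x ≤ 40−x ≤ 27 are chosen — 7 such pairs.
The remaining 5 elements (those with no distinct partner in range) can never complete a 40-sum, so the worst case takes all of them and one from each pair: 5 + 7 = 12.
Pigeonhole: the 13th integer has to be the second member of some pair, so 12 + 1 = 13.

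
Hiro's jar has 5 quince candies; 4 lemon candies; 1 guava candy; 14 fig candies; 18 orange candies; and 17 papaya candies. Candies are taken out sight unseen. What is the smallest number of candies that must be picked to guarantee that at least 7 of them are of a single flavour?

29

Put each drawn candy into a box by flavour. The largest draw with every box below 7 takes min(count, 6) from each flavour; flavours with fewer than 6 contribute all they have.
Σ min(cᵢ, 6) = 5 + 4 + 1 + 6 + 6 + 6 = 28.
Draw number 28 + 1 = 29 must push one box to 7.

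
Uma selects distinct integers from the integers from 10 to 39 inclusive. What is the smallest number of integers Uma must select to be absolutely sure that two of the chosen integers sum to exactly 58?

Two chosen integers sum to 58 exactly when both halves of some pair {x, 58−x} with 19 ≤ x ≤ 58−x ≤ 39 are chosen — 10 such pairs.
The remaining 10 elements (those with no distinct partner in range) can never complete a 58-sum, so the worst case takes all of them and one from each pair: 10 + 10 = 20.
By the pigeonhole principle, the 21st integer has to be the second member of some pair, so 20 + 1 = 21.

21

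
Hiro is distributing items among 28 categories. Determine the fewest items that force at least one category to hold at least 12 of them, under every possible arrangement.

309

With 308 items one could put exactly 11 in each of the 28 categories, and no category would reach 12.
Pigeonhole: one more item must land in a category that already has 11, giving it 12.
So 28 × 11 + 1 = 309 items are required.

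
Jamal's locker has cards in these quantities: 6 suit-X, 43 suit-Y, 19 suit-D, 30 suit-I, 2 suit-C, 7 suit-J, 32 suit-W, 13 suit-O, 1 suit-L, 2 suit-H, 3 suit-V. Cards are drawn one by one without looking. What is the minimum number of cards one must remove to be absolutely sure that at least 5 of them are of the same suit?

The 11 suits are the holes; the cards drawn are the pigeons.
To avoid 5 of any one suit, the worst case takes at most 4 of each suit, or every card of a suit that has fewer than 4.
That gives 4 + 4 + 4 + 4 + 2 + 4 + 4 + 4 + 1 + 2 + 3 = 36 cards with no suit reaching 5.
The next card forces some suit to 5, so 36 + 1 = 37.

37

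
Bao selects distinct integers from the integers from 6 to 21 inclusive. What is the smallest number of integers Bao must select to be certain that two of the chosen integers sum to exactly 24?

11

Two chosen integers sum to 24 exactly when both halves of some pair {x, 24−x} with 6 ≤ x ≤ 24−x ≤ 18 are chosen — 6 such pairs.
The remaining 4 elements (those with no distinct partner in range) can never complete a 24-sum, so the worst case takes all of them and one from each pair: 4 + 6 = 10.
Pigeonhole: the 11th integer has to be the second member of some pair, so 10 + 1 = 11.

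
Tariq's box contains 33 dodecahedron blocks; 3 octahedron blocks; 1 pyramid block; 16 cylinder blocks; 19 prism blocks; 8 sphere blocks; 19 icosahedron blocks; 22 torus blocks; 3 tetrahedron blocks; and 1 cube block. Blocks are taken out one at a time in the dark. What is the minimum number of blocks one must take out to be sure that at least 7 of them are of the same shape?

45

By the pigeonhole principle, the 10 shapes are the holes; the blocks drawn are the pigeons.
To avoid 7 of any one shape, the worst case takes at most 6 of each shape, or every block of a shape that has fewer than 6.
That gives 6 + 3 + 1 + 6 + 6 + 6 + 6 + 6 + 3 + 1 = 44 blocks with no shape reaching 7.
The next block forces some shape to 7, so 44 + 1 = 45.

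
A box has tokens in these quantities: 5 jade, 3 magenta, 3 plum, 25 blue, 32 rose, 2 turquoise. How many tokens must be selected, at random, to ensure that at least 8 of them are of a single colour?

28

Put each drawn token into a box by colour. The largest draw with every box below 8 takes min(count, 7) from each colour; colours with fewer than 7 contribute all they have.
Σ min(cᵢ, 7) = 5 + 3 + 3 + 7 + 7 + 2 = 27.
Draw number 27 + 1 = 28 must push one box to 8.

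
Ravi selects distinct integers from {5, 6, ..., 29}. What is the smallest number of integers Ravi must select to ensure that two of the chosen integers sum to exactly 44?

Group the elements by complementary pair {x, 44−x}: {15,29}, {16,28}, {17,27}, …, giving 7 two-element pairs, the single value 22 (it cannot pair with itself since the integers are distinct), and 10 integers whose partner 44−x falls outside [5,29].
By pigeonhole, treating each of those 18 groups as a pigeonhole, one can pick one integer per group — 18 integers — with no two summing to 44.
The 19th integer lands in an occupied pair, forcing a sum of 44.

19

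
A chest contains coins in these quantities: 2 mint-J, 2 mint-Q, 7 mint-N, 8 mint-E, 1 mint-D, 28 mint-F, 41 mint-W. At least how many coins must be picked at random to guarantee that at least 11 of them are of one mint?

41

An adversary could hand out at most 10 coins per mint (5 mints run out sooner): 2 + 2 + 7 + 8 + 1 + 10 + 10 = 40 coins and still no mint has 11.
One more coin lands in a mint already at 10, so 41 draws are enough and 40 are not.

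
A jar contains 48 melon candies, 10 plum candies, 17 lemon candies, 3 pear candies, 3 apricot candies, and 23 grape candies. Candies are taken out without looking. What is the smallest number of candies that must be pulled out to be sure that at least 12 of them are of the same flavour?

The 6 flavours are the holes; the candies drawn are the pigeons.
To avoid 12 of any one flavour, the worst case takes at most 11 of each flavour, or every candy of a flavour that has fewer than 11.
That gives 11 + 10 + 11 + 3 + 3 + 11 = 49 candies with no flavour reaching 12.
The next candy forces some flavour to 12, so 49 + 1 = 50.

50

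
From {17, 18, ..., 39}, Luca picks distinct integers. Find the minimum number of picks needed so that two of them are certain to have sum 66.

18

A set avoiding the sum 66 can contain at most one of each pair {x, 66−x}, plus the 11 elements whose complement lies outside the range or equal to its own complement.
The integers 17, …, 33 (17 of them) are such a set: any two sum to at least 17+18 = 35 and at most 32+33 = 65 < 66.
Any 18th integer completes one of the 6 pairs, so 18 choices force a sum of 66.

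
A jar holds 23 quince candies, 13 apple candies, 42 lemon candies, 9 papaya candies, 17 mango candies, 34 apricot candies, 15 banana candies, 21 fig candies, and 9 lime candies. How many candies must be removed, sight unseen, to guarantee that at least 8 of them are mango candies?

174

In the worst case for collecting mango candies, every non-mango candy comes out first.
There are 23 + 13 + 42 + 9 + 34 + 15 + 21 + 9 = 166 non-mango candies altogether.
After those, each further candy must be mango, so 166 + 8 = 174 draws guarantee 8 mango candies.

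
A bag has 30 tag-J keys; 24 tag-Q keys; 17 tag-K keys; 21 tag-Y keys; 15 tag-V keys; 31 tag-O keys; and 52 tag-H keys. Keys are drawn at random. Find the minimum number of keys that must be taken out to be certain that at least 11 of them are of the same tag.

An adversary could hand out at most 10 keys per tag: 10 + 10 + 10 + 10 + 10 + 10 + 10 = 70 keys and still no tag has 11.
One more key lands in a tag already at 10, so 71 draws are enough and 70 are not.

71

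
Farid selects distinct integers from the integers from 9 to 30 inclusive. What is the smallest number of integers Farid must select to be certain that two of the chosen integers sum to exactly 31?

Group the elements by complementary pair {x, 31−x}: {9,22}, {10,21}, {11,20}, …, giving 7 two-element pairs and 8 integers whose partner 31−x falls outside [9,30].
By pigeonhole, treating each of those 15 groups as a pigeonhole, one can pick one integer per group — 15 integers — with no two summing to 31.
The 16th integer lands in an occupied pair, forcing a sum of 31.

16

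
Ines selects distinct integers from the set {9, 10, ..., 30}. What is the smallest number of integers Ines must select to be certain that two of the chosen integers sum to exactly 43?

Two chosen integers sum to 43 exactly when both halves of some pair {x, 43−x} with 13 ≤ x ≤ 43−x ≤ 30 are chosen — 9 such pairs.
The remaining 4 elements (those with no distinct partner in range) can never complete a 43-sum, so the worst case takes all of them and one from each pair: 4 + 9 = 13.
Pigeonhole: the 14th integer has to be the second member of some pair, so 13 + 1 = 14.

14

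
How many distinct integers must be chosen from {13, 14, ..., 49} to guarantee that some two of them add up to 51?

25

A set avoiding the sum 51 can contain at most one of each pair {x, 51−x}, plus the 11 elements whose complement lies outside the range.
The integers 26, …, 49 (24 of them) are such a set: any two sum to at least 26+27 = 53 > 51.
Any 25th integer completes one of the 13 pairs, so 25 choices force a sum of 51.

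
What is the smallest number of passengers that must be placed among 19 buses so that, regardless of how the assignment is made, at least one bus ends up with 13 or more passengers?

229

With 228 passengers one could put exactly 12 in each of the 19 buses, and no bus would reach 13.
One more passenger must land in a bus that already has 12, giving it 13.
So 19 × 12 + 1 = 229 passengers are required.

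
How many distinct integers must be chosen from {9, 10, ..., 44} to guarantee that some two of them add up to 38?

27

Two chosen integers sum to 38 exactly when both halves of some pair {x, 38−x} with 9 ≤ x ≤ 38−x ≤ 29 are chosen — 10 such pairs.
The remaining 16 elements (those with no distinct partner in range) can never complete a 38-sum, so the worst case takes all of them and one from each pair: 16 + 10 = 26.
By pigeonhole, the 27th integer has to be the second member of some pair, so 26 + 1 = 27.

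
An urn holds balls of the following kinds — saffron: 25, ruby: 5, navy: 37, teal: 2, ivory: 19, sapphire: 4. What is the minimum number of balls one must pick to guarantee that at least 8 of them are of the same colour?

Put each drawn ball into a box by colour. The largest draw with every box below 8 takes min(count, 7) from each colour; colours with fewer than 7 contribute all they have.
Σ min(cᵢ, 7) = 7 + 5 + 7 + 2 + 7 + 4 = 32.
Draw number 32 + 1 = 33 must push one box to 8.

33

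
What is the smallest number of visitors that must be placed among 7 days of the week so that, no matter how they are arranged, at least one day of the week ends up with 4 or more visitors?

22

With 21 visitors one could put exactly 3 in each of the 7 days of the week, and no day of the week would reach 4.
One more visitor must land in a day of the week that already has 3, giving it 4.
So 7 × 3 + 1 = 22 visitors are required.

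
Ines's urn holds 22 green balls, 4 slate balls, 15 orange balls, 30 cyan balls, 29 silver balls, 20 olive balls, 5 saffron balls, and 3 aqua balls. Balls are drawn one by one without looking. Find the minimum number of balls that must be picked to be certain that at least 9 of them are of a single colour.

An adversary could hand out at most 8 balls per colour (slate, saffron, aqua run out sooner): 8 + 4 + 8 + 8 + 8 + 8 + 5 + 3 = 52 balls and still no colour has 9.
Pigeonhole: one more ball lands in a colour already at 8, so 53 draws are enough and 52 are not.

53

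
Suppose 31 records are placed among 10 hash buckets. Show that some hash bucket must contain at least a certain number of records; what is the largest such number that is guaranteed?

4

The 10 hash buckets are the holes and the 31 records are the pigeons.
If every hash bucket held at most 3 records, the total would be at most 10 × 3 = 30, which is less than 31.
So some hash bucket holds at least ⌈31/10⌉ = 4 records.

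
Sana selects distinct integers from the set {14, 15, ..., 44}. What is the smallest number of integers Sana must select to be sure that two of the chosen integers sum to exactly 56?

Group the elements by complementary pair {x, 56−x}: {14,42}, {15,41}, {16,40}, …, giving 14 two-element pairs; the single value 28 (it cannot pair with itself since the integers are distinct); and 2 integers whose partner 56−x falls outside [14,44].
Treating each of those 17 groups as a pigeonhole, one can pick one integer per group — 17 integers — with no two summing to 56.
The 18th integer lands in an occupied pair, forcing a sum of 56.

18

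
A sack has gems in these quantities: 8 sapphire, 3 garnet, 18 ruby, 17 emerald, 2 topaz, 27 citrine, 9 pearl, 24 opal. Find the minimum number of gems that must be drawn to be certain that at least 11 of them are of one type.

Pigeonhole: the 8 types are the holes; the gems drawn are the pigeons.
To avoid 11 of any one type, the worst case takes at most 10 of each type, or every gem of a type that has fewer than 10.
That gives 8 + 3 + 10 + 10 + 2 + 10 + 9 + 10 = 62 gems with no type reaching 11.
The next gem forces some type to 11, so 62 + 1 = 63.

63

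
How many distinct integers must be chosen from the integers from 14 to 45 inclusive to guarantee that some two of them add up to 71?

Two chosen integers sum to 71 exactly when both halves of some pair {x, 71−x} with 26 ≤ x ≤ 71−x ≤ 45 are chosen — 10 such pairs.
The remaining 12 elements (those with no distinct partner in range) can never complete a 71-sum, so the worst case takes all of them and one from each pair: 12 + 10 = 22.
By pigeonhole, the 23rd integer has to be the second member of some pair, so 22 + 1 = 23.

23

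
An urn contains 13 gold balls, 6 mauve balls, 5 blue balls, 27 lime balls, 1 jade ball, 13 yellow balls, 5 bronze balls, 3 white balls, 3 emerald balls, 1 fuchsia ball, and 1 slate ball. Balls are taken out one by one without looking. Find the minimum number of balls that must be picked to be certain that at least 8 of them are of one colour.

47

By the pigeonhole principle, the 11 colours are the holes; the balls drawn are the pigeons.
To avoid 8 of any one colour, the worst case takes at most 7 of each colour, or every ball of a colour that has fewer than 7.
That gives 7 + 6 + 5 + 7 + 1 + 7 + 5 + 3 + 3 + 1 + 1 = 46 balls with no colour reaching 8.
The next ball forces some colour to 8, so 46 + 1 = 47.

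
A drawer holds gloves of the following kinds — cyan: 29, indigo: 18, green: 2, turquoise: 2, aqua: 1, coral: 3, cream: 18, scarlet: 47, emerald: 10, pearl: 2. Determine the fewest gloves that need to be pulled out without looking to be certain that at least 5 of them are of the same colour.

31

Put each drawn glove into a box by colour. The largest draw with every box below 5 takes min(count, 4) from each colour; colours with fewer than 4 contribute all they have.
Σ min(cᵢ, 4) = 4 + 4 + 2 + 2 + 1 + 3 + 4 + 4 + 4 + 2 = 30.
Draw number 30 + 1 = 31 must push one box to 5.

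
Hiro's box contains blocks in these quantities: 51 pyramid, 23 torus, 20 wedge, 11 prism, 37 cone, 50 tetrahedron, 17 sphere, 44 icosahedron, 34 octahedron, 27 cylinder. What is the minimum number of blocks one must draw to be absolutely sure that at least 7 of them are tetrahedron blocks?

271

In the worst case for collecting tetrahedron blocks, every non-tetrahedron block comes out first.
There are 51 + 23 + 20 + 11 + 37 + 17 + 44 + 34 + 27 = 264 non-tetrahedron blocks altogether.
After those, each further block must be tetrahedron, so 264 + 7 = 271 draws guarantee 7 tetrahedron blocks.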